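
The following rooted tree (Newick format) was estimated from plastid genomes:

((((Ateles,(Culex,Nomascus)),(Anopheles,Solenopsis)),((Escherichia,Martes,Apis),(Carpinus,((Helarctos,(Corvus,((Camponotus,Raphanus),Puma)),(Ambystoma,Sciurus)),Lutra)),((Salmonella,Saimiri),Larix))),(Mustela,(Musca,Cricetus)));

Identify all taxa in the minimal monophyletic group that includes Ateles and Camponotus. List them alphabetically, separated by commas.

Ambystoma, Anopheles, Apis, Ateles, Camponotus, Carpinus, Corvus, Culex, Escherichia, Helarctos, Larix, Lutra, Martes, Nomascus, Puma, Raphanus, Saimiri, Salmonella, Sciurus, Solenopsis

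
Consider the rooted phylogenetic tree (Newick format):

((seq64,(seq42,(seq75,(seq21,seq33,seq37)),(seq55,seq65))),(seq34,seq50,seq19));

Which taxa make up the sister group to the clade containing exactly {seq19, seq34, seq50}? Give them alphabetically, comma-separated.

seq21, seq33, seq37, seq42, seq55, seq64, seq65, seq75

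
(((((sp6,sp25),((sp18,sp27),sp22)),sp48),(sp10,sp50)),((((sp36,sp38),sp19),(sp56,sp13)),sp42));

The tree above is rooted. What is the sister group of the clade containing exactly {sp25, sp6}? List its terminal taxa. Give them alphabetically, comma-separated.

sp18, sp22, sp27

The clade containing exactly {sp25, sp6} attaches to the tree at the node subtending ((sp6,sp25),((sp18,sp27),sp22)).
The other lineage descending from that same node — the sister group — is ((sp18,sp27),sp22); its 3 tips in alphabetical order are the answer.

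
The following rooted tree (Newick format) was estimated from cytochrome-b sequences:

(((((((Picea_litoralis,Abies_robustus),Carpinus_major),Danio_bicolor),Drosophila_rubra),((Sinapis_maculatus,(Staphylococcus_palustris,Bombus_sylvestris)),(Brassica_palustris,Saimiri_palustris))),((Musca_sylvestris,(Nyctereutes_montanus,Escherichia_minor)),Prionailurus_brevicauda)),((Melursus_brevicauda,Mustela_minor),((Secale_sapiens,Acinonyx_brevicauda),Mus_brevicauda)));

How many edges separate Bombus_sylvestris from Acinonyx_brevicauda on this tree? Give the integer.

The MRCA of Bombus_sylvestris and Acinonyx_brevicauda is the root of the tree.
From Bombus_sylvestris up to that node: 6 branches. From Acinonyx_brevicauda up to the same node: 4 branches. Total: 6 + 4 = 10.

10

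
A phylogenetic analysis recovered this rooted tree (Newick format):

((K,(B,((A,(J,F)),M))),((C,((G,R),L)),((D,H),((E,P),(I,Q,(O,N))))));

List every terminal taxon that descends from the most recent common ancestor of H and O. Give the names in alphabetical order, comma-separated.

Tracing H: it sits inside (D,H).
Tracing O: it sits inside (O,N).
The smallest clade enclosing both is ((D,H),((E,P),(I,Q,(O,N)))); the answer is its 8 terminal taxa in alphabetical order.

D, E, H, I, N, O, P, Q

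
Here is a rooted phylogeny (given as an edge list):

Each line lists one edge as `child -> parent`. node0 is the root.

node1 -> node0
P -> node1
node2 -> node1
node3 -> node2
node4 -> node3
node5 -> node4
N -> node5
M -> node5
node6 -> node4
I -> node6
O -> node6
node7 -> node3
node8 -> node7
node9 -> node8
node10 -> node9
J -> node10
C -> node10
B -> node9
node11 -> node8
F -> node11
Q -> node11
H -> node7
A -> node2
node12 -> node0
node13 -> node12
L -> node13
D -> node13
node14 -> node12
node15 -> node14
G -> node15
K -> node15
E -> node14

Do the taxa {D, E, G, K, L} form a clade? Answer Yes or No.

The most recent common ancestor of these taxa subtends ((L,D),((G,K),E)).
That clade has exactly 5 tips — every listed taxon and nothing else — so the group is monophyletic.

Yes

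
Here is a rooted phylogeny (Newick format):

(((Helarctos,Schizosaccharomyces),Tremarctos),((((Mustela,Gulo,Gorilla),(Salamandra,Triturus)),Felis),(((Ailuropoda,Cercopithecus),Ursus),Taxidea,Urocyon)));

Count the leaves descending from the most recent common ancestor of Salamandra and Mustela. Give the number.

The MRCA of Salamandra and Mustela is the node subtending ((Mustela,Gulo,Gorilla),(Salamandra,Triturus)).
That clade contains 5 terminal taxa: Gorilla, Gulo, Mustela, Salamandra, Triturus.

5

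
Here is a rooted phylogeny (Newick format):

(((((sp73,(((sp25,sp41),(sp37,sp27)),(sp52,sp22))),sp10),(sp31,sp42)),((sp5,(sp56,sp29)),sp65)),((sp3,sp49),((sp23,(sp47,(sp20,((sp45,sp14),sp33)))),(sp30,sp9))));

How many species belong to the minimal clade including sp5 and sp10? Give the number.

The MRCA of sp5 and sp10 is the node subtending ((((sp73,(((sp25,sp41),(sp37,sp27)),(sp52,sp22))),sp10),(sp31,sp42)),((sp5,(sp56,sp29)),sp65)).
That clade contains 14 terminal taxa: sp10, sp22, sp25, sp27, sp29, sp31, sp37, sp41, sp42, sp5, sp52, sp56, sp65, sp73.

14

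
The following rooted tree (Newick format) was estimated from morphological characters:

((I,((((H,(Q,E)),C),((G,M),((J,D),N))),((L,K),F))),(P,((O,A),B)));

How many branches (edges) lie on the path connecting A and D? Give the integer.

11

The MRCA of A and D is the root of the tree.
From A up to that node: 4 branches. From D up to the same node: 7 branches. Total: 4 + 7 = 11.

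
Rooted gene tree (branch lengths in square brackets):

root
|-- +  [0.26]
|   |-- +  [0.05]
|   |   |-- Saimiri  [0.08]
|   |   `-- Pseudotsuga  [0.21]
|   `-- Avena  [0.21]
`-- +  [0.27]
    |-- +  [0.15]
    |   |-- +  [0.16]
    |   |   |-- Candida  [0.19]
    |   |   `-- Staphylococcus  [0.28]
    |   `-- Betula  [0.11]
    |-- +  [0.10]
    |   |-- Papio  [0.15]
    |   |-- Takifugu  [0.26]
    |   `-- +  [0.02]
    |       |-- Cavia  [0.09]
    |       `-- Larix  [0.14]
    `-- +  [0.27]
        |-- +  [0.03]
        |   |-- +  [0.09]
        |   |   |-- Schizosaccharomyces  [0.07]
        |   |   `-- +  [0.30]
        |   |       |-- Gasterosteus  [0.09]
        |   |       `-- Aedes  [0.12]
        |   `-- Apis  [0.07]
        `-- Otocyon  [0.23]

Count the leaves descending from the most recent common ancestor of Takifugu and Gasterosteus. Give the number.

12

The MRCA of Takifugu and Gasterosteus is the node subtending (((Candida,Staphylococcus),Betula),(Papio,Takifugu,(Cavia,Larix)),(((Schizosaccharomyces,(Gasterosteus,Aedes)),Apis),Otocyon)).
That clade contains 12 terminal taxa: Aedes, Apis, Betula, Candida, Cavia, Gasterosteus, Larix, Otocyon, Papio, Schizosaccharomyces, Staphylococcus, Takifugu.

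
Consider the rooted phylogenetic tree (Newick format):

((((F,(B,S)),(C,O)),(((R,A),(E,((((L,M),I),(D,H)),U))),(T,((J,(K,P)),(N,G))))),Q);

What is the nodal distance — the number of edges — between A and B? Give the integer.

8

The MRCA of A and B is the node subtending (((F,(B,S)),(C,O)),(((R,A),(E,((((L,M),I),(D,H)),U))),(T,((J,(K,P)),(N,G))))).
From A up to that node: 4 branches. From B up to the same node: 4 branches. Total: 4 + 4 = 8.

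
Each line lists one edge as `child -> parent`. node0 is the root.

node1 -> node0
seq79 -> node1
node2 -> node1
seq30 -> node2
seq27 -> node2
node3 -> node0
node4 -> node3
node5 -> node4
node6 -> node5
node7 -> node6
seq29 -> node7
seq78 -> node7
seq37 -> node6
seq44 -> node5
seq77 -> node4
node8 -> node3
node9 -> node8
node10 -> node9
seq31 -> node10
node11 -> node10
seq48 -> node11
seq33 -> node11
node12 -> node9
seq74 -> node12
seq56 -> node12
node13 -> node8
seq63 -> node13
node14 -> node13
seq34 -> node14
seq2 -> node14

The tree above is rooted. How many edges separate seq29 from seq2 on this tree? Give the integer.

The MRCA of seq29 and seq2 is the node subtending (((((seq29,seq78),seq37),seq44),seq77),(((seq31,(seq48,seq33)),(seq74,seq56)),(seq63,(seq34,seq2)))).
From seq29 up to that node: 5 branches. From seq2 up to the same node: 4 branches. Total: 5 + 4 = 9.

9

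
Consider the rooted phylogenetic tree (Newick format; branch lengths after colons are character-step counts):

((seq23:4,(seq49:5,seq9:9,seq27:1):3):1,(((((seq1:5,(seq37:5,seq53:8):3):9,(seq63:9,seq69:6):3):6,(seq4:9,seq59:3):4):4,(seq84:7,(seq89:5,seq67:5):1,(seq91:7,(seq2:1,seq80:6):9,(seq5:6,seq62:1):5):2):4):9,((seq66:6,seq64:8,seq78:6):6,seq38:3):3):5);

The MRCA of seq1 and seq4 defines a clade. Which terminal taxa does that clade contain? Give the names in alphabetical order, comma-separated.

seq1, seq37, seq4, seq53, seq59, seq63, seq69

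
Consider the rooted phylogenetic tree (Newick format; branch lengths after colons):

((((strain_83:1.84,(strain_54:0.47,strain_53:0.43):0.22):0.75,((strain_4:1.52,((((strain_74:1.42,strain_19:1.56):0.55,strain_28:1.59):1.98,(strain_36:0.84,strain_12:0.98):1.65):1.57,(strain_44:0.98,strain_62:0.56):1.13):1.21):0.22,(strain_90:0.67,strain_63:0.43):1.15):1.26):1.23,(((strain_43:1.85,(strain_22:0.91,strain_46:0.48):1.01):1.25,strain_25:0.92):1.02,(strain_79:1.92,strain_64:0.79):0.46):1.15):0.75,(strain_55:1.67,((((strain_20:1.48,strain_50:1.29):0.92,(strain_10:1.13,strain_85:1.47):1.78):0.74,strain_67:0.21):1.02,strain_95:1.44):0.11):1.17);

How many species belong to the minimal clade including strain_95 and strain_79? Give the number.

26

The MRCA of strain_95 and strain_79 is the root, so the clade is the entire tree.
That clade contains 26 terminal taxa: strain_10, strain_12, strain_19, strain_20, strain_22, strain_25, strain_28, strain_36, strain_4, strain_43, strain_44, strain_46, strain_50, strain_53, strain_54, strain_55, strain_62, strain_63, strain_64, strain_67, strain_74, strain_79, strain_83, strain_85, strain_90, strain_95.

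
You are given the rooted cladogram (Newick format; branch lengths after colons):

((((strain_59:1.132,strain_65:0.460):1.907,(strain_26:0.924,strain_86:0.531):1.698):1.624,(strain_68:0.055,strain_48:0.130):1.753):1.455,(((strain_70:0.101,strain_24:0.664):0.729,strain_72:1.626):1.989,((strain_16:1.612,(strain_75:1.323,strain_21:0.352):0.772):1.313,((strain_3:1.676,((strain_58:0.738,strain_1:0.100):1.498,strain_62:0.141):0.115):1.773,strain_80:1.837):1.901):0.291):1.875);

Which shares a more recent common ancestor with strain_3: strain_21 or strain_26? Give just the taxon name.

strain_21

The MRCA of strain_3 and strain_21 subtends ((strain_16,(strain_75,strain_21)),((strain_3,((strain_58,strain_1),strain_62)),strain_80)) (8 taxa).
The MRCA of strain_3 and strain_26 is the root, subtending the entire tree (17 taxa).
The first is nested inside the second, so strain_3 shares a more recent common ancestor with strain_21.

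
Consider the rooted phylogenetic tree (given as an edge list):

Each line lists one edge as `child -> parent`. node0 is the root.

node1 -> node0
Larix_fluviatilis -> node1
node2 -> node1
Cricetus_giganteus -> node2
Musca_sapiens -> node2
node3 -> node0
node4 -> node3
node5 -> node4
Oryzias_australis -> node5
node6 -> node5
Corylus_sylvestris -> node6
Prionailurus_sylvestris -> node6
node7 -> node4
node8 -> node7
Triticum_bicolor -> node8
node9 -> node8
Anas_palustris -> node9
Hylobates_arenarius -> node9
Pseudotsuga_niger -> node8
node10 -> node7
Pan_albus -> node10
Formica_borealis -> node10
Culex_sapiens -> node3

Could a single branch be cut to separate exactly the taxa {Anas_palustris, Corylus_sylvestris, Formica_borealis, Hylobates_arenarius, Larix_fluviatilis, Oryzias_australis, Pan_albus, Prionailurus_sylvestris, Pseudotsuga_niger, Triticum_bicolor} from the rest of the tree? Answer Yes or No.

The MRCA of the listed taxa is the root, so the smallest clade containing them is the whole tree.
That clade also contains Cricetus_giganteus, Culex_sapiens, Musca_sapiens, which are not in the proposed group, so the group is not monophyletic.

No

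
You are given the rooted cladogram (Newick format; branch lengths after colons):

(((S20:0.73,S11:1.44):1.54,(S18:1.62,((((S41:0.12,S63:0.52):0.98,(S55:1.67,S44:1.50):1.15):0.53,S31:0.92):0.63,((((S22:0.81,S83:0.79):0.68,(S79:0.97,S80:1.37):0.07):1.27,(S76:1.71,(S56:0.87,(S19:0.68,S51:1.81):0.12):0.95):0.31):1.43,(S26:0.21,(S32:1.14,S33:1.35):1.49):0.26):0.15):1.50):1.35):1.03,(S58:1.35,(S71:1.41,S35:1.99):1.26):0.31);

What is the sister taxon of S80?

S80 attaches to the tree at the node subtending (S79,S80).
The other lineage descending from that same node — the sister group — is the single tip S79.

S79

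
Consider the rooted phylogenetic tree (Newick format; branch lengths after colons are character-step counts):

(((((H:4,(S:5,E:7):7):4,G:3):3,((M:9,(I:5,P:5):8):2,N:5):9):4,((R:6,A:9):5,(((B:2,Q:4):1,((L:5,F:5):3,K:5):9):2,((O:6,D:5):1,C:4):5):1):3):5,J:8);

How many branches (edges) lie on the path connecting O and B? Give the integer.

The MRCA of O and B is the node subtending (((B,Q),((L,F),K)),((O,D),C)).
From O up to that node: 3 branches. From B up to the same node: 3 branches. Total: 3 + 3 = 6.

6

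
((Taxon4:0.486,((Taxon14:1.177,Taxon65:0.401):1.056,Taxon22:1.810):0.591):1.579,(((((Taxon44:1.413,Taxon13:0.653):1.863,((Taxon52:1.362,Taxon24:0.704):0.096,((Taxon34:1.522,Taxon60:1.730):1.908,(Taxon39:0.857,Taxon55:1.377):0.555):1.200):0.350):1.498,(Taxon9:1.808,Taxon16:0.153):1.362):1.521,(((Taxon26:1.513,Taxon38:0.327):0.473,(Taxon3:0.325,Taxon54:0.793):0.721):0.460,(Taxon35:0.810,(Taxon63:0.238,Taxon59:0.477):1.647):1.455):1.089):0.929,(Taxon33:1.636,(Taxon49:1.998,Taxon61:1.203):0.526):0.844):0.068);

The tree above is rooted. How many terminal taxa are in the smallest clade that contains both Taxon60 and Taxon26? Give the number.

17

The MRCA of Taxon60 and Taxon26 is the node subtending ((((Taxon44,Taxon13),((Taxon52,Taxon24),((Taxon34,Taxon60),(Taxon39,Taxon55)))),(Taxon9,Taxon16)),(((Taxon26,Taxon38),(Taxon3,Taxon54)),(Taxon35,(Taxon63,Taxon59)))).
That clade contains 17 terminal taxa: Taxon13, Taxon16, Taxon24, Taxon26, Taxon3, Taxon34, Taxon35, Taxon38, Taxon39, Taxon44, Taxon52, Taxon54, Taxon55, Taxon59, Taxon60, Taxon63, Taxon9.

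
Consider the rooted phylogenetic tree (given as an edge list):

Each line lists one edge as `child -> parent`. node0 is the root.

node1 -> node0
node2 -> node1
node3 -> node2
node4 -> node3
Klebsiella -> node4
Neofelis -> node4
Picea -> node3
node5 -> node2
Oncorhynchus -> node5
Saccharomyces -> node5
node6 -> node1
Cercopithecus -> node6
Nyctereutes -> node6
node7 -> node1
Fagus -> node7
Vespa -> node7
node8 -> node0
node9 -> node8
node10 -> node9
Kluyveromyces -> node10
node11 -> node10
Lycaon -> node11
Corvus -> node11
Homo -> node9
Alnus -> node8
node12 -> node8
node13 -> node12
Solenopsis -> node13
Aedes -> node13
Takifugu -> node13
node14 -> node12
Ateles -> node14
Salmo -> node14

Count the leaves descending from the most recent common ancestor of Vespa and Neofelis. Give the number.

9

The MRCA of Vespa and Neofelis is the node subtending ((((Klebsiella,Neofelis),Picea),(Oncorhynchus,Saccharomyces)),(Cercopithecus,Nyctereutes),(Fagus,Vespa)).
That clade contains 9 terminal taxa: Cercopithecus, Fagus, Klebsiella, Neofelis, Nyctereutes, Oncorhynchus, Picea, Saccharomyces, Vespa.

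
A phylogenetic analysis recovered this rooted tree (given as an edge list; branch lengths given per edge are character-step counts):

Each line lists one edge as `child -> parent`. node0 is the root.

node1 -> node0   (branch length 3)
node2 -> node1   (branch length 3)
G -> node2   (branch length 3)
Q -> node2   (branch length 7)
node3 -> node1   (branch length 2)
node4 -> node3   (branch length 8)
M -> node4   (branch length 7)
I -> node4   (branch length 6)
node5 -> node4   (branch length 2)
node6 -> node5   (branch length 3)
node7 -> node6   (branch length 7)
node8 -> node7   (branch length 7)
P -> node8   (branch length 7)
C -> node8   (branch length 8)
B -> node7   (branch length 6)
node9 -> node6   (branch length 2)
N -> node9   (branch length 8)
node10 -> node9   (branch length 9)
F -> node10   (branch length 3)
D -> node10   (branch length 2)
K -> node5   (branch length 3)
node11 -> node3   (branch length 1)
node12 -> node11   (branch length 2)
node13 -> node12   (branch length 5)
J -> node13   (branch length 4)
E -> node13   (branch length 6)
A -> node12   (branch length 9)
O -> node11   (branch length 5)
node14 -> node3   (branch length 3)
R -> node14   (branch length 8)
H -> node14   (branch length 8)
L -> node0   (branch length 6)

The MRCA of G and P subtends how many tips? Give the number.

The MRCA of G and P is the node subtending ((G,Q),((M,I,((((P,C),B),(N,(F,D))),K)),(((J,E),A),O),(R,H))).
That clade contains 17 terminal taxa: A, B, C, D, E, F, G, H, I, J, K, M, N, O, P, Q, R.

17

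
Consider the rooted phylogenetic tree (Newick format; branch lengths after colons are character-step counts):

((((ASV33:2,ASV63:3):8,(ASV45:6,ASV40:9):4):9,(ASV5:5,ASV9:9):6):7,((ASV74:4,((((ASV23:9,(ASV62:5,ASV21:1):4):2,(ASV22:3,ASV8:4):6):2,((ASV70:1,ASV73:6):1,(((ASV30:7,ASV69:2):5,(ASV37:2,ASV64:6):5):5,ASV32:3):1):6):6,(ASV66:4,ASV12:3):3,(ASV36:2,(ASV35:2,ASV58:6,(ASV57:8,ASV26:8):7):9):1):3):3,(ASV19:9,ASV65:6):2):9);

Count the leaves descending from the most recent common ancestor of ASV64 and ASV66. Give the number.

19

The MRCA of ASV64 and ASV66 is the node subtending ((((ASV23,(ASV62,ASV21)),(ASV22,ASV8)),((ASV70,ASV73),(((ASV30,ASV69),(ASV37,ASV64)),ASV32))),(ASV66,ASV12),(ASV36,(ASV35,ASV58,(ASV57,ASV26)))).
That clade contains 19 terminal taxa: ASV12, ASV21, ASV22, ASV23, ASV26, ASV30, ASV32, ASV35, ASV36, ASV37, ASV57, ASV58, ASV62, ASV64, ASV66, ASV69, ASV70, ASV73, ASV8.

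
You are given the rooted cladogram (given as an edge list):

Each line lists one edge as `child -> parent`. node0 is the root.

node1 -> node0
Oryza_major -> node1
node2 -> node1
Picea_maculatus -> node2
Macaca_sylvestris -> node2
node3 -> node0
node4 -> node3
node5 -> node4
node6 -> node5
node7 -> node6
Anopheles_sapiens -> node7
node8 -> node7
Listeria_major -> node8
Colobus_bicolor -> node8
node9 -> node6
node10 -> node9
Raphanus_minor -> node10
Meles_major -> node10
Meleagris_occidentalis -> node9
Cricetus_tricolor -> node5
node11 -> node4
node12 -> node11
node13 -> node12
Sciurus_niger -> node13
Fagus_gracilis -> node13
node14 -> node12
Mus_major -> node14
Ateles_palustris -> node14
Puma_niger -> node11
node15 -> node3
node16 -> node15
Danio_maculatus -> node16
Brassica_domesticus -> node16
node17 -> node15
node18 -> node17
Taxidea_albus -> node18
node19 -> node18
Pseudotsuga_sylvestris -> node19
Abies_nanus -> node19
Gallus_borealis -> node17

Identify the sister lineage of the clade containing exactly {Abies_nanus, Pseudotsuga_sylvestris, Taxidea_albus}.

The clade containing exactly {Abies_nanus, Pseudotsuga_sylvestris, Taxidea_albus} attaches to the tree at the node subtending ((Taxidea_albus,(Pseudotsuga_sylvestris,Abies_nanus)),Gallus_borealis).
The other lineage descending from that same node — the sister group — is the single tip Gallus_borealis.

Gallus_borealis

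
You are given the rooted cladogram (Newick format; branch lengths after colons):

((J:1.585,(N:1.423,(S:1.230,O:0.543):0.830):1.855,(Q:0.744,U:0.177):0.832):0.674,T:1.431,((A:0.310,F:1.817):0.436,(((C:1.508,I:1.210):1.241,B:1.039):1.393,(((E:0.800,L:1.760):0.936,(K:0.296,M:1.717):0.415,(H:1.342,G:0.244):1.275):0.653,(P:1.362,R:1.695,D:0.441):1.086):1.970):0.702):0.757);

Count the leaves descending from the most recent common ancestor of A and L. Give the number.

14

The MRCA of A and L is the node subtending ((A,F),(((C,I),B),(((E,L),(K,M),(H,G)),(P,R,D)))).
That clade contains 14 terminal taxa: A, B, C, D, E, F, G, H, I, K, L, M, P, R.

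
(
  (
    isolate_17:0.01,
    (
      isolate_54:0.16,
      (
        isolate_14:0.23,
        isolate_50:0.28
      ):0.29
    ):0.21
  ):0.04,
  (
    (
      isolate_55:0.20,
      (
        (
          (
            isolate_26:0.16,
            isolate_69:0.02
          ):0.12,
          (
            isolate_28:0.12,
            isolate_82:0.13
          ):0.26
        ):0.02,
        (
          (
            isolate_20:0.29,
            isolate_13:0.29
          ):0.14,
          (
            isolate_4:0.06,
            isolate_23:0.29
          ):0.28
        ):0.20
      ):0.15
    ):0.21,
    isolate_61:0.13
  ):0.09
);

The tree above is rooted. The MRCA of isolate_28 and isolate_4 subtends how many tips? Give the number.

8

The MRCA of isolate_28 and isolate_4 is the node subtending (((isolate_26,isolate_69),(isolate_28,isolate_82)),((isolate_20,isolate_13),(isolate_4,isolate_23))).
That clade contains 8 terminal taxa: isolate_13, isolate_20, isolate_23, isolate_26, isolate_28, isolate_4, isolate_69, isolate_82.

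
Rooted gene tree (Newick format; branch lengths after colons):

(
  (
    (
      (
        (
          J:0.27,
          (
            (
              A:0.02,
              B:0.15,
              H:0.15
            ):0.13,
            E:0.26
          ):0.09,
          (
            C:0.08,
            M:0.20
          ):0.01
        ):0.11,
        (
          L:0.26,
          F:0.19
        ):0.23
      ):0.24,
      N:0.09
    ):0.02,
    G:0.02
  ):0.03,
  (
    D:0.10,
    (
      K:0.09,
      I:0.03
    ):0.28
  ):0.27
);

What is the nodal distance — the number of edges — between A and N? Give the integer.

The MRCA of A and N is the node subtending (((J,((A,B,H),E),(C,M)),(L,F)),N).
From A up to that node: 5 branches. From N up to the same node: 1 branch. Total: 5 + 1 = 6.

6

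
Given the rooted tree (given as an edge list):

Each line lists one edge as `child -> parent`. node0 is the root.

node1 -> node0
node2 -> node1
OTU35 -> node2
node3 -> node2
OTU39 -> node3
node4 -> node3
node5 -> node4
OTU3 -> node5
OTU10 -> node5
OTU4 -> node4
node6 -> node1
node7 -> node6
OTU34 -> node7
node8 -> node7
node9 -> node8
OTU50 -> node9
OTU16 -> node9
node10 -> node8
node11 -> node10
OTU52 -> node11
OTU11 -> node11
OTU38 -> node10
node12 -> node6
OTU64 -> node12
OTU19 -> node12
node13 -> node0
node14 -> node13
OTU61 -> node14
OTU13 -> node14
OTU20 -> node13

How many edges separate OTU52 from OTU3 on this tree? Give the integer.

The MRCA of OTU52 and OTU3 is the node subtending ((OTU35,(OTU39,((OTU3,OTU10),OTU4))),((OTU34,((OTU50,OTU16),((OTU52,OTU11),OTU38))),(OTU64,OTU19))).
From OTU52 up to that node: 6 branches. From OTU3 up to the same node: 5 branches. Total: 6 + 5 = 11.

11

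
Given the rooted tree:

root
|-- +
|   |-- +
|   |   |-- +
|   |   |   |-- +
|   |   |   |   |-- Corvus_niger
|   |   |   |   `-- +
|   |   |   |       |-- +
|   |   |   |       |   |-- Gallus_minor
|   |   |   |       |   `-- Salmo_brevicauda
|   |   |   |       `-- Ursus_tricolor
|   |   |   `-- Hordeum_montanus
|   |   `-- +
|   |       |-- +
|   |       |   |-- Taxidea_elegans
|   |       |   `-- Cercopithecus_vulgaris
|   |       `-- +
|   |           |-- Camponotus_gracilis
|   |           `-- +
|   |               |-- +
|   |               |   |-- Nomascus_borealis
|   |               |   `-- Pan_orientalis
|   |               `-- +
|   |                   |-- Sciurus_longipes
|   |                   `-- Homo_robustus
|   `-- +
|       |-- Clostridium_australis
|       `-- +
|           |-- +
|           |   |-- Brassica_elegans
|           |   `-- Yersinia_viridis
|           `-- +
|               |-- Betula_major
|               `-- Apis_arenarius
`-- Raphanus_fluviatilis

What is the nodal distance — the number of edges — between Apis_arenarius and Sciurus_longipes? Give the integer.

10

The MRCA of Apis_arenarius and Sciurus_longipes is the node subtending ((((Corvus_niger,((Gallus_minor,Salmo_brevicauda),Ursus_tricolor)),Hordeum_montanus),((Taxidea_elegans,Cercopithecus_vulgaris),(Camponotus_gracilis,((Nomascus_borealis,Pan_orientalis),(Sciurus_longipes,Homo_robustus))))),(Clostridium_australis,((Brassica_elegans,Yersinia_viridis),(Betula_major,Apis_arenarius)))).
From Apis_arenarius up to that node: 4 branches. From Sciurus_longipes up to the same node: 6 branches. Total: 4 + 6 = 10.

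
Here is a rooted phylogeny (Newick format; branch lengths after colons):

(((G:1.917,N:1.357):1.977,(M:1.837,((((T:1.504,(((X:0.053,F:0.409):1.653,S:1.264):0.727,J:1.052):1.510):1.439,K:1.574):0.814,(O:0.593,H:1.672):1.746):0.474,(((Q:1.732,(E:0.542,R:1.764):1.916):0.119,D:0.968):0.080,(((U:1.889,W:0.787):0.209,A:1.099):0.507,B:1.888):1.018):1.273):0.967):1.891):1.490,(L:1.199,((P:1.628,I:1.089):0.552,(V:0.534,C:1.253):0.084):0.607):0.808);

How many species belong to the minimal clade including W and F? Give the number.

16

The MRCA of W and F is the node subtending ((((T,(((X,F),S),J)),K),(O,H)),(((Q,(E,R)),D),(((U,W),A),B))).
That clade contains 16 terminal taxa: A, B, D, E, F, H, J, K, O, Q, R, S, T, U, W, X.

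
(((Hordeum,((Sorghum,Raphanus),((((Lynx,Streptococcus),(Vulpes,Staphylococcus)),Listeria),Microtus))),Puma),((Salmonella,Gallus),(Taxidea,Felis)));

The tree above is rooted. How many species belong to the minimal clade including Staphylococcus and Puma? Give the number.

10

The MRCA of Staphylococcus and Puma is the node subtending ((Hordeum,((Sorghum,Raphanus),((((Lynx,Streptococcus),(Vulpes,Staphylococcus)),Listeria),Microtus))),Puma).
That clade contains 10 terminal taxa: Hordeum, Listeria, Lynx, Microtus, Puma, Raphanus, Sorghum, Staphylococcus, Streptococcus, Vulpes.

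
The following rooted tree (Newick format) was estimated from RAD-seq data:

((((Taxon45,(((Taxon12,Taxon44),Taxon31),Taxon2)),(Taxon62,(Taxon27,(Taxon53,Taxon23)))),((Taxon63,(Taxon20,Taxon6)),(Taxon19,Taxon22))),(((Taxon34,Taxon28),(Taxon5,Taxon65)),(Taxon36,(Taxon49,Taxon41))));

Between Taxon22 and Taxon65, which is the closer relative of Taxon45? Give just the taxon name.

Taxon22

The MRCA of Taxon45 and Taxon22 subtends (((Taxon45,(((Taxon12,Taxon44),Taxon31),Taxon2)),(Taxon62,(Taxon27,(Taxon53,Taxon23)))),((Taxon63,(Taxon20,Taxon6)),(Taxon19,Taxon22))) (14 taxa).
The MRCA of Taxon45 and Taxon65 is the root, subtending the entire tree (21 taxa).
The first is nested inside the second, so Taxon45 shares a more recent common ancestor with Taxon22.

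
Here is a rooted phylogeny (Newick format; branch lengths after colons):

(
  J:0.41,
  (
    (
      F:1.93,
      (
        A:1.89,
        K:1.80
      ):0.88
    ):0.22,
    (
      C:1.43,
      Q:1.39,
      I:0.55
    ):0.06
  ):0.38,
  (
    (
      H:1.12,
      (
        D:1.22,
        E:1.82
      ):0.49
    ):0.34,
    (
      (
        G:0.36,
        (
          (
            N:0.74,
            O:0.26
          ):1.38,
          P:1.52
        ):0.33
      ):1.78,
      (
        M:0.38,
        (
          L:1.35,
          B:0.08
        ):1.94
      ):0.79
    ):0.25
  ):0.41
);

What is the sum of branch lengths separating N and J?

The path runs N → … → MRCA → … → J; the MRCA is the root of the tree.
Branch lengths along that path: 0.74 + 1.38 + 0.33 + 1.78 + 0.25 + 0.41 + 0.41 = 5.30.

5.30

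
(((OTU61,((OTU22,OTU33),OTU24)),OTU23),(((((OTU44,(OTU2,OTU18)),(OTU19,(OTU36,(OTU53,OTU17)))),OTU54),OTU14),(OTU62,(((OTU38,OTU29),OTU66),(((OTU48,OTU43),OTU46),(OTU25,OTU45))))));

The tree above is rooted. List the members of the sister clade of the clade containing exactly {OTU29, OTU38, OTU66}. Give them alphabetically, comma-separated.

The clade containing exactly {OTU29, OTU38, OTU66} attaches to the tree at the node subtending (((OTU38,OTU29),OTU66),(((OTU48,OTU43),OTU46),(OTU25,OTU45))).
The other lineage descending from that same node — the sister group — is (((OTU48,OTU43),OTU46),(OTU25,OTU45)); its 5 tips in alphabetical order are the answer.

OTU25, OTU43, OTU45, OTU46, OTU48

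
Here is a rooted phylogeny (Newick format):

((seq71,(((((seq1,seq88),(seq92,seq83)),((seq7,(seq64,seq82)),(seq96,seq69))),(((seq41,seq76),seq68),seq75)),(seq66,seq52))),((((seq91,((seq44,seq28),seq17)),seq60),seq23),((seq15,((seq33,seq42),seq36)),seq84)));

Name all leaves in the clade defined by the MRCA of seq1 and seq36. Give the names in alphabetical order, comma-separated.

Tracing seq1: it sits inside (seq1,seq88).
Tracing seq36: it sits inside ((seq33,seq42),seq36).
The smallest clade enclosing both is the whole tree (their MRCA is the root), so the answer is all 27 tips in alphabetical order.

seq1, seq15, seq17, seq23, seq28, seq33, seq36, seq41, seq42, seq44, seq52, seq60, seq64, seq66, seq68, seq69, seq7, seq71, seq75, seq76, seq82, seq83, seq84, seq88, seq91, seq92, seq96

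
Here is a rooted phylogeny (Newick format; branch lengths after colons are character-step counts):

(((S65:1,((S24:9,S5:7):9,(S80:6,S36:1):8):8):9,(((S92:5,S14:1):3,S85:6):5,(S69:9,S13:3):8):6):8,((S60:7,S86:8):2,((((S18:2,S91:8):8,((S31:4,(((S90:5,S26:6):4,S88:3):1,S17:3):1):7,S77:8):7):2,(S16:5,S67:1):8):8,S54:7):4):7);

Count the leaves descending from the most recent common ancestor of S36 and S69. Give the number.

10

The MRCA of S36 and S69 is the node subtending ((S65,((S24,S5),(S80,S36))),(((S92,S14),S85),(S69,S13))).
That clade contains 10 terminal taxa: S13, S14, S24, S36, S5, S65, S69, S80, S85, S92.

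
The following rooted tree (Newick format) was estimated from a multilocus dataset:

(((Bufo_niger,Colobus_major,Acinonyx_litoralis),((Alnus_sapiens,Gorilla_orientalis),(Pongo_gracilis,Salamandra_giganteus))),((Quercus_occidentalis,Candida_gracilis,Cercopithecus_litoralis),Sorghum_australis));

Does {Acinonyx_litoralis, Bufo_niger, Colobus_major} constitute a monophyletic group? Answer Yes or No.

Yes

The most recent common ancestor of these taxa subtends (Bufo_niger,Colobus_major,Acinonyx_litoralis).
That clade has exactly 3 tips — every listed taxon and nothing else — so the group is monophyletic.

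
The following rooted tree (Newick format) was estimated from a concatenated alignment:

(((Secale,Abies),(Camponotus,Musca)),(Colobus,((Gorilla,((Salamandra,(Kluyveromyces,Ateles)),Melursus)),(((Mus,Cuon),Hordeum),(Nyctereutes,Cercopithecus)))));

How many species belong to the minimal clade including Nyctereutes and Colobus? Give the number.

11

The MRCA of Nyctereutes and Colobus is the node subtending (Colobus,((Gorilla,((Salamandra,(Kluyveromyces,Ateles)),Melursus)),(((Mus,Cuon),Hordeum),(Nyctereutes,Cercopithecus)))).
That clade contains 11 terminal taxa: Ateles, Cercopithecus, Colobus, Cuon, Gorilla, Hordeum, Kluyveromyces, Melursus, Mus, Nyctereutes, Salamandra.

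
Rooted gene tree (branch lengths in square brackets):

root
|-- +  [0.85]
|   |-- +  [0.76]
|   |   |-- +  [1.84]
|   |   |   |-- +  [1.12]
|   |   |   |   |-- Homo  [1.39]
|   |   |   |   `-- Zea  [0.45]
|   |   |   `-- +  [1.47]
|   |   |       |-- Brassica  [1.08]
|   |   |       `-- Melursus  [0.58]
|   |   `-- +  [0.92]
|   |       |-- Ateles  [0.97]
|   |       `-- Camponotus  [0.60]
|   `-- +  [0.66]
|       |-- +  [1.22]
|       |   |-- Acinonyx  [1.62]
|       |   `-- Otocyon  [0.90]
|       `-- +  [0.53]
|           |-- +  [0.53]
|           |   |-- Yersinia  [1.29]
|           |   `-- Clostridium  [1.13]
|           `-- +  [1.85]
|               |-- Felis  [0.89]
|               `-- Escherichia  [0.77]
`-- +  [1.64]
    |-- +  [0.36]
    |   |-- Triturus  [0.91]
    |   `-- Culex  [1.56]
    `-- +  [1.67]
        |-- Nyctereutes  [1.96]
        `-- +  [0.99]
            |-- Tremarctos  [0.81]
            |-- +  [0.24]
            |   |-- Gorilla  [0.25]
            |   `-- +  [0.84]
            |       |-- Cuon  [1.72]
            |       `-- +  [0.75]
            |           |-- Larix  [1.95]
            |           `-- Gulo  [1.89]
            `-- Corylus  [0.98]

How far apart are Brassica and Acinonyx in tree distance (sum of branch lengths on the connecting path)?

The path runs Brassica → … → MRCA → … → Acinonyx; the MRCA is the node subtending ((((Homo,Zea),(Brassica,Melursus)),(Ateles,Camponotus)),((Acinonyx,Otocyon),((Yersinia,Clostridium),(Felis,Escherichia)))).
Branch lengths along that path: 1.08 + 1.47 + 1.84 + 0.76 + 0.66 + 1.22 + 1.62 = 8.65.

8.65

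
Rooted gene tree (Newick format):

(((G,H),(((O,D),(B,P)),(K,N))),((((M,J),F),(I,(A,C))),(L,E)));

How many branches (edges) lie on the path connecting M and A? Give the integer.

6

The MRCA of M and A is the node subtending (((M,J),F),(I,(A,C))).
From M up to that node: 3 branches. From A up to the same node: 3 branches. Total: 3 + 3 = 6.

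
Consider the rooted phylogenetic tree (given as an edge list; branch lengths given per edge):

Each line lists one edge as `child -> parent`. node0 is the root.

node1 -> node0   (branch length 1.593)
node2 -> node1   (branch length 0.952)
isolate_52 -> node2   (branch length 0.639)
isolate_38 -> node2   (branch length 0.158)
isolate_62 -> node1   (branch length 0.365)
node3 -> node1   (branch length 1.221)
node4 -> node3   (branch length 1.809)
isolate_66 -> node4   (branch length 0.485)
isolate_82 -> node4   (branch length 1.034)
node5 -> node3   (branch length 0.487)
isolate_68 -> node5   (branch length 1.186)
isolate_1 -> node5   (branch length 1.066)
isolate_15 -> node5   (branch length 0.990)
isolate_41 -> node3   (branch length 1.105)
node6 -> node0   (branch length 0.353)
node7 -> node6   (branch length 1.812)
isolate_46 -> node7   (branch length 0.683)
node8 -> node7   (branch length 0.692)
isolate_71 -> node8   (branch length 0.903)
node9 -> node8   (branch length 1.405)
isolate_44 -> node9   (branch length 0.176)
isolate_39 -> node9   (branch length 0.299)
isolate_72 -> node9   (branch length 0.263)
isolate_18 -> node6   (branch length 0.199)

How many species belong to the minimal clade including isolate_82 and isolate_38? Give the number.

The MRCA of isolate_82 and isolate_38 is the node subtending ((isolate_52,isolate_38),isolate_62,((isolate_66,isolate_82),(isolate_68,isolate_1,isolate_15),isolate_41)).
That clade contains 9 terminal taxa: isolate_1, isolate_15, isolate_38, isolate_41, isolate_52, isolate_62, isolate_66, isolate_68, isolate_82.

9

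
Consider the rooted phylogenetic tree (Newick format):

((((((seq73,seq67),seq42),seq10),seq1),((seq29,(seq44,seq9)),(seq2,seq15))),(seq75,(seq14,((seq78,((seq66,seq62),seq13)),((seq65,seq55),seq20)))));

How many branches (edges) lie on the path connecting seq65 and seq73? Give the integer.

The MRCA of seq65 and seq73 is the root of the tree.
From seq65 up to that node: 6 branches. From seq73 up to the same node: 6 branches. Total: 6 + 6 = 12.

12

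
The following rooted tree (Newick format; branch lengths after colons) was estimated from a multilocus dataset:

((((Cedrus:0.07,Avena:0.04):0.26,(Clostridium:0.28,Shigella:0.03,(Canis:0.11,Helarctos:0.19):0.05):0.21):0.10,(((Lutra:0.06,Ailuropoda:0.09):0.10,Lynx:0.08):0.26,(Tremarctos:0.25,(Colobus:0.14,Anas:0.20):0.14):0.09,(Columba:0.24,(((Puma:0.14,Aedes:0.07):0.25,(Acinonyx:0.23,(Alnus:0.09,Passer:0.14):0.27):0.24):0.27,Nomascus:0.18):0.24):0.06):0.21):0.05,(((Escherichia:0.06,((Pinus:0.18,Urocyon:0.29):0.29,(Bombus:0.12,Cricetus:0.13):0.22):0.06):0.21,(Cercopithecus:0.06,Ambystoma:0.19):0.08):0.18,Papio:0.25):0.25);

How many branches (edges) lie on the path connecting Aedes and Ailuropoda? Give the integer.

8

The MRCA of Aedes and Ailuropoda is the node subtending (((Lutra,Ailuropoda),Lynx),(Tremarctos,(Colobus,Anas)),(Columba,(((Puma,Aedes),(Acinonyx,(Alnus,Passer))),Nomascus))).
From Aedes up to that node: 5 branches. From Ailuropoda up to the same node: 3 branches. Total: 5 + 3 = 8.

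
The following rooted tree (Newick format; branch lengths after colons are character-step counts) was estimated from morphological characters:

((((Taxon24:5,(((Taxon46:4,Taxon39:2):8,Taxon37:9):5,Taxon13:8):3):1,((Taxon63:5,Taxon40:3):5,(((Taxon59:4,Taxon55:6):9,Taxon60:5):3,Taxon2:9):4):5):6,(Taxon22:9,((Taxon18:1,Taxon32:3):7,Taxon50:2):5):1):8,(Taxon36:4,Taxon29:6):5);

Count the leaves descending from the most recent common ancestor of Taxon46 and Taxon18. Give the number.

15

The MRCA of Taxon46 and Taxon18 is the node subtending (((Taxon24,(((Taxon46,Taxon39),Taxon37),Taxon13)),((Taxon63,Taxon40),(((Taxon59,Taxon55),Taxon60),Taxon2))),(Taxon22,((Taxon18,Taxon32),Taxon50))).
That clade contains 15 terminal taxa: Taxon13, Taxon18, Taxon2, Taxon22, Taxon24, Taxon32, Taxon37, Taxon39, Taxon40, Taxon46, Taxon50, Taxon55, Taxon59, Taxon60, Taxon63.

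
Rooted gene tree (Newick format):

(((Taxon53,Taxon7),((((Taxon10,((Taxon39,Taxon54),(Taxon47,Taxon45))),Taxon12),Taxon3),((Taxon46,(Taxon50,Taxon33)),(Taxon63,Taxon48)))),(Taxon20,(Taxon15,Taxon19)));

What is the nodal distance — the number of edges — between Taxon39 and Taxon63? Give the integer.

9

The MRCA of Taxon39 and Taxon63 is the node subtending ((((Taxon10,((Taxon39,Taxon54),(Taxon47,Taxon45))),Taxon12),Taxon3),((Taxon46,(Taxon50,Taxon33)),(Taxon63,Taxon48))).
From Taxon39 up to that node: 6 branches. From Taxon63 up to the same node: 3 branches. Total: 6 + 3 = 9.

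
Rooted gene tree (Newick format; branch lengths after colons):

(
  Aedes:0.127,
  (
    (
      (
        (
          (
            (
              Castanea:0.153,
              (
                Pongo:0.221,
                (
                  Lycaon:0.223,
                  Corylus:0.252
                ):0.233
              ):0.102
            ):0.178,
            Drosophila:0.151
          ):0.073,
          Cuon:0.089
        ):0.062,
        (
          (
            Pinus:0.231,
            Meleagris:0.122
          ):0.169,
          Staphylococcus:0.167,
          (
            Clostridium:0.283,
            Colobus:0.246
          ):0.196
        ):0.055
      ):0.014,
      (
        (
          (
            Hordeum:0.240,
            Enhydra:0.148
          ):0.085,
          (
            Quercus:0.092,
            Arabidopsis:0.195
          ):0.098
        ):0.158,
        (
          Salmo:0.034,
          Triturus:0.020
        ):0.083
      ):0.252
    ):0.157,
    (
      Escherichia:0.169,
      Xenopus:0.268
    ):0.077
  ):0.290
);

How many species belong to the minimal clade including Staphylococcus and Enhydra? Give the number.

17

The MRCA of Staphylococcus and Enhydra is the node subtending (((((Castanea,(Pongo,(Lycaon,Corylus))),Drosophila),Cuon),((Pinus,Meleagris),Staphylococcus,(Clostridium,Colobus))),(((Hordeum,Enhydra),(Quercus,Arabidopsis)),(Salmo,Triturus))).
That clade contains 17 terminal taxa: Arabidopsis, Castanea, Clostridium, Colobus, Corylus, Cuon, Drosophila, Enhydra, Hordeum, Lycaon, Meleagris, Pinus, Pongo, Quercus, Salmo, Staphylococcus, Triturus.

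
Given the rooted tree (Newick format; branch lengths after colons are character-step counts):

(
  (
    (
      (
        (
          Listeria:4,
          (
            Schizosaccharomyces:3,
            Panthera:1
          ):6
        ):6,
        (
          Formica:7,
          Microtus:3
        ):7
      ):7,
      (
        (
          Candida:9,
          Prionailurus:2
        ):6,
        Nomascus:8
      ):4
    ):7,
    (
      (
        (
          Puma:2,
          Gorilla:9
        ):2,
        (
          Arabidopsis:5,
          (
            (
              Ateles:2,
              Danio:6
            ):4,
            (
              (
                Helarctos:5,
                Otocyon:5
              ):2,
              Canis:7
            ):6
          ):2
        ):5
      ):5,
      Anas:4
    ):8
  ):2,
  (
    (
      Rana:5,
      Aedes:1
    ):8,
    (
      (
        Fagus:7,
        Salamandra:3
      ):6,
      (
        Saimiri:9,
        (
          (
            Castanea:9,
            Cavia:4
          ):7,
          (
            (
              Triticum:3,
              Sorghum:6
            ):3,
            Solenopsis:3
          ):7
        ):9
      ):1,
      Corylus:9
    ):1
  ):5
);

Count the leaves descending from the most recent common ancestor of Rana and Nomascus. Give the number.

28

The MRCA of Rana and Nomascus is the root, so the clade is the entire tree.
That clade contains 28 terminal taxa: Aedes, Anas, Arabidopsis, Ateles, Candida, Canis, Castanea, Cavia, Corylus, Danio, Fagus, Formica, Gorilla, Helarctos, Listeria, Microtus, Nomascus, Otocyon, Panthera, Prionailurus, Puma, Rana, Saimiri, Salamandra, Schizosaccharomyces, Solenopsis, Sorghum, Triticum.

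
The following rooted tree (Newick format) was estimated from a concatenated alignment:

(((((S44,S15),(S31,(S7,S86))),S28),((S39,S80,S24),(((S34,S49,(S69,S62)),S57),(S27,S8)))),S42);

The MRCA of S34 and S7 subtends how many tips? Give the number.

16

The MRCA of S34 and S7 is the node subtending ((((S44,S15),(S31,(S7,S86))),S28),((S39,S80,S24),(((S34,S49,(S69,S62)),S57),(S27,S8)))).
That clade contains 16 terminal taxa: S15, S24, S27, S28, S31, S34, S39, S44, S49, S57, S62, S69, S7, S8, S80, S86.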